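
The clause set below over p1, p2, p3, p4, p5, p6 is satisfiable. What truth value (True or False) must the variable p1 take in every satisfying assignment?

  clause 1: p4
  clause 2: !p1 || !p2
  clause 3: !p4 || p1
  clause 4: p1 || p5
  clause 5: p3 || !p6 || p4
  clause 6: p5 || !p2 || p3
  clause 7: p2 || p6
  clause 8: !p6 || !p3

True

Suppose p1 = false.
From the singleton clause (p4), p4 = true.
That conflicts with the unit clause (!p4).
So every satisfying assignment has p1 = True.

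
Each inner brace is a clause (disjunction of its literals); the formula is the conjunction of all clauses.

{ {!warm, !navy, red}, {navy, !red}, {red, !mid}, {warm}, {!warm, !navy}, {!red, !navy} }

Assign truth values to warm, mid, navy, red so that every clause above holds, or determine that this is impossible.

(warm) alone gives warm = true.
(!navy) alone gives navy = false.
(!red) alone gives red = false.
(!mid) alone gives mid = false.
Every clause now holds.

warm ↦ true; mid ↦ false; navy ↦ false; red ↦ false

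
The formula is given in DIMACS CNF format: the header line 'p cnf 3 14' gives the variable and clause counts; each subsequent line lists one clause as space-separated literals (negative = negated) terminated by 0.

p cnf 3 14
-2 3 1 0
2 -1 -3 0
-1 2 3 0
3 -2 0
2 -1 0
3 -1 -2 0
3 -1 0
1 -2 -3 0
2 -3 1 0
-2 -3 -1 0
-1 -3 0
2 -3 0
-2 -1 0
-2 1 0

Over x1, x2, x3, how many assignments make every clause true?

1

There are 2^3 = 8 truth assignments over (x1, x2, x3).
Check each against the 14 clauses (columns in the order x1, x2, x3):
  F F F  ✓ satisfies all
  F F T  ✗ fails (x2 ∨ ¬x3 ∨ x1)
  F T F  ✗ fails (¬x2 ∨ x3 ∨ x1)
  F T T  ✗ fails (x1 ∨ ¬x2 ∨ ¬x3)
  T F F  ✗ fails (¬x1 ∨ x2 ∨ x3)
  T F T  ✗ fails (x2 ∨ ¬x1 ∨ ¬x3)
  T T F  ✗ fails (x3 ∨ ¬x2)
  T T T  ✗ fails (¬x2 ∨ ¬x3 ∨ ¬x1)
1 of the 8 rows is a model.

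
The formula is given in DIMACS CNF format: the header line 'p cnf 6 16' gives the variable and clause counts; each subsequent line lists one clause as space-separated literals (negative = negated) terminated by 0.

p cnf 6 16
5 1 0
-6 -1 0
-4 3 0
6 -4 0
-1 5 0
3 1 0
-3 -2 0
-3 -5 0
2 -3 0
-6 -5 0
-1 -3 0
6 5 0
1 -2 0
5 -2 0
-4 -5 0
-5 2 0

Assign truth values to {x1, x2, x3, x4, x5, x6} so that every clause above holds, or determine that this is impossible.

x1 ↦ True,  x2 ↦ True,  x3 ↦ False,  x4 ↦ False,  x5 ↦ True,  x6 ↦ False

Case x5 = True:
(¬x3) alone gives x3 = False.
(¬x4) alone gives x4 = False.
(x1) alone gives x1 = True.
(¬x6) alone gives x6 = False.
(x2) alone gives x2 = True.
Every clause now holds.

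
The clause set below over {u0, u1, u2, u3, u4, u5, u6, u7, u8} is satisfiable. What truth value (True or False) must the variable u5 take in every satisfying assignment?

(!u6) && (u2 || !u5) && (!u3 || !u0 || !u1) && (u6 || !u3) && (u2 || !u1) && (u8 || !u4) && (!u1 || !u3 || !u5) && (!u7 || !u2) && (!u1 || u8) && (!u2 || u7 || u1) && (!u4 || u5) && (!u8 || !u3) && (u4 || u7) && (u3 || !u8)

False

Suppose u5 = true.
Unit clause (!u6) forces u6 = false.
Unit clause (u2) forces u2 = true.
Unit clause (!u3) forces u3 = false.
Unit clause (!u7) forces u7 = false.
Unit clause (u1) forces u1 = true.
Unit clause (u8) forces u8 = true.
But (!u8) is also a unit clause — contradiction.
So every satisfying assignment has u5 = False.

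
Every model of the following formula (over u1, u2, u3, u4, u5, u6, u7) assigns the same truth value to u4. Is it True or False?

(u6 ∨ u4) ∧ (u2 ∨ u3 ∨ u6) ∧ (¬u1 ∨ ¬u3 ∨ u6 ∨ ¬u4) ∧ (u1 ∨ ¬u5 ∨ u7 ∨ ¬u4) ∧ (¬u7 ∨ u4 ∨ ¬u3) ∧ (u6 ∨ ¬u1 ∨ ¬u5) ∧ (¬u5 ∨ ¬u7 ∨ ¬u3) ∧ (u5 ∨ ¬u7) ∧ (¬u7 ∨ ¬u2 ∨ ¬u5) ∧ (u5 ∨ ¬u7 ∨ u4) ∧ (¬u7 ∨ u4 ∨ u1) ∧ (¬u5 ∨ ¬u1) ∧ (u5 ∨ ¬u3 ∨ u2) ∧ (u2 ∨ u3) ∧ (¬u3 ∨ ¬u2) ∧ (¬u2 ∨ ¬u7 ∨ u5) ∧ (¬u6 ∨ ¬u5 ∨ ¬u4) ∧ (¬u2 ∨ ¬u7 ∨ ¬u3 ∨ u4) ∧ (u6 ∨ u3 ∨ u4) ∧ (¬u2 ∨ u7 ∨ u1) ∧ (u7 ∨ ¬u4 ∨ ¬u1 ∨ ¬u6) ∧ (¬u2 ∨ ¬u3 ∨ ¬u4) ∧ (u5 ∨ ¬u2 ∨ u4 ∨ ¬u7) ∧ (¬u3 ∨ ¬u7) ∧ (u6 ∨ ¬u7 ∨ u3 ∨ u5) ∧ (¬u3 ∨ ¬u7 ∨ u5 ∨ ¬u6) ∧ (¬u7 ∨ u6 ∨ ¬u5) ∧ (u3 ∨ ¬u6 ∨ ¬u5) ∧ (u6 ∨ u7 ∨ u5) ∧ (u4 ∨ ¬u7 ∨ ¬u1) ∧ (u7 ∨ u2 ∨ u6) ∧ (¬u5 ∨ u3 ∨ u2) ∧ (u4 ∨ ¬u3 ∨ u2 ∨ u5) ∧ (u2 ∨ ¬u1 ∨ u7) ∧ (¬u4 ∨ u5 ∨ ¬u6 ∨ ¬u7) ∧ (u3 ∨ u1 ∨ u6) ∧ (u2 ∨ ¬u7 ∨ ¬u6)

False

Suppose u4 = True.
Try u5 = True.
Unit clause (¬u1) forces u1 = False.
Unit clause (u7) forces u7 = True.
Unit clause (¬u3) forces u3 = False.
Unit clause (¬u2) forces u2 = False.
Now (u2) is unsatisfied and unit — conflict.
That branch fails; take u5 = False instead.
Unit clause (¬u7) forces u7 = False.
Unit clause (u6) forces u6 = True.
Unit clause (¬u1) forces u1 = False.
Unit clause (¬u2) forces u2 = False.
Unit clause (¬u3) forces u3 = False.
Now (u3) is unsatisfied and unit — conflict.
Neither u5 = True nor u5 = False works.
So every satisfying assignment has u4 = False.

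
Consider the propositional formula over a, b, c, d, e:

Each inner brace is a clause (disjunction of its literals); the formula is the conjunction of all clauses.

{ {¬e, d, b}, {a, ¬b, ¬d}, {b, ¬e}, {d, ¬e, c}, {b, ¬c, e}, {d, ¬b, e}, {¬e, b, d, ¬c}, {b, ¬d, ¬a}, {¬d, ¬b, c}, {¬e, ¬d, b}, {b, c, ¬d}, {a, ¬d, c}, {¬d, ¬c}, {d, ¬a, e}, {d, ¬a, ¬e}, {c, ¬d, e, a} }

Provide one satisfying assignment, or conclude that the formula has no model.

a ↦ False,  b ↦ False,  c ↦ False,  d ↦ False,  e ↦ False

Try b = False.
The clause (¬e) is unit, so e = False.
The clause (¬c) is unit, so c = False.
The clause (¬d) is unit, so d = False.
The clause (¬a) is unit, so a = False.
This assignment satisfies each clause.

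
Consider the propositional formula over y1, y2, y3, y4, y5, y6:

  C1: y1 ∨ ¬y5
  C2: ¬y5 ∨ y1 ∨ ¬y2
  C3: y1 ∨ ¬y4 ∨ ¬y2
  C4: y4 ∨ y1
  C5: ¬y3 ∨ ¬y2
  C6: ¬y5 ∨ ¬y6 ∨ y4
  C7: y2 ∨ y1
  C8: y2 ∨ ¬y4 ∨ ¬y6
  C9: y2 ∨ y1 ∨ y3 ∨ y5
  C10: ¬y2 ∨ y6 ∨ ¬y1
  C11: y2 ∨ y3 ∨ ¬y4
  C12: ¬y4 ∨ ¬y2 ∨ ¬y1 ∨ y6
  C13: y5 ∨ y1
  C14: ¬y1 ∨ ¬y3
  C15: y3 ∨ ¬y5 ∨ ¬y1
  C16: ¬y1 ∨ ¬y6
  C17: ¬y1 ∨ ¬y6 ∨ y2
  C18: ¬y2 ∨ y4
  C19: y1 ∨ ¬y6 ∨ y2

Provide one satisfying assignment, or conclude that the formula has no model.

y1: True, y2: False, y3: False, y4: False, y5: False, y6: False

Try y1 = True.
The clause (¬y3) is unit, so y3 = False.
The clause (¬y5) is unit, so y5 = False.
The clause (¬y6) is unit, so y6 = False.
The clause (¬y2) is unit, so y2 = False.
The clause (¬y4) is unit, so y4 = False.
All clauses are satisfied.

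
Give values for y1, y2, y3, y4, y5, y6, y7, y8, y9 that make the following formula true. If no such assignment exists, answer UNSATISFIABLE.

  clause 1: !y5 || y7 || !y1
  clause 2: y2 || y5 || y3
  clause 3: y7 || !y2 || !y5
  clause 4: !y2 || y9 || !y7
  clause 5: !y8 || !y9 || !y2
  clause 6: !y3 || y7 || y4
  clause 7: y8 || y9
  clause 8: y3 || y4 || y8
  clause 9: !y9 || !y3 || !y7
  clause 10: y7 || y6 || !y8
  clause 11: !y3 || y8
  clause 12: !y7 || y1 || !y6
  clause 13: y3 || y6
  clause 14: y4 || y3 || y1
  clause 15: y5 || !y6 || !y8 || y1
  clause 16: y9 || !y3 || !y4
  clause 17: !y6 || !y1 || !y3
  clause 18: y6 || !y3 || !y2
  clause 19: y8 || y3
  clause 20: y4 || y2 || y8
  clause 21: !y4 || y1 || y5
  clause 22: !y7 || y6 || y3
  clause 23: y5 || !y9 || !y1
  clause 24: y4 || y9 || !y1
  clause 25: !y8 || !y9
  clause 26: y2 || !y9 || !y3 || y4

Suppose y8 = true.
(!y9) alone gives y9 = false.
Suppose y2 = false.
Suppose y5 = true.
Suppose y7 = false.
(!y1) alone gives y1 = false.
(y6) alone gives y6 = true.
Suppose y3 = false.
(y4) alone gives y4 = true.
All clauses are satisfied.

y1: false, y2: false, y3: false, y4: true, y5: true, y6: true, y7: false, y8: true, y9: false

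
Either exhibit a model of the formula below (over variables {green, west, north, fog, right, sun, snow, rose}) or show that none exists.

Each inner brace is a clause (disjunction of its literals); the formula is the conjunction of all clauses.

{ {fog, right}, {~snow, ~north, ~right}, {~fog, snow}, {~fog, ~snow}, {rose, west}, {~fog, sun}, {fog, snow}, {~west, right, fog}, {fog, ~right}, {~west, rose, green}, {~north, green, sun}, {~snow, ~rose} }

Try fog = 1.
Unit clause (snow) forces snow = 1.
Now (~snow) is unsatisfied and unit — conflict.
Undo fog and try fog = 0.
Unit clause (right) forces right = 1.
Now (~right) is unsatisfied and unit — conflict.
Either choice for fog ends in contradiction.

UNSATISFIABLE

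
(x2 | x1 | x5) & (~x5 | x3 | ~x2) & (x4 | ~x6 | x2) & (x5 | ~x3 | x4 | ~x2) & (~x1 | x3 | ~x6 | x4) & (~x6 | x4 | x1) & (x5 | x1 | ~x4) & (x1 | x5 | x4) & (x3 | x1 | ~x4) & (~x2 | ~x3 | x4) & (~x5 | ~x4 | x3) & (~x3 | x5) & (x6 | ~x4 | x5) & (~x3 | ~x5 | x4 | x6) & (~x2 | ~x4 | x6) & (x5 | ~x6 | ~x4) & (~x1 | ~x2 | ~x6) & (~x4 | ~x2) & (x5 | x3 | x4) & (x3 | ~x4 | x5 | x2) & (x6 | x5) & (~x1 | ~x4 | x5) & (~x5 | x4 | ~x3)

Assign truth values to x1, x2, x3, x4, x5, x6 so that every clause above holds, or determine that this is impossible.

Suppose x3 = 1.
(x5) alone gives x5 = 1.
(x4) alone gives x4 = 1.
(~x2) alone gives x2 = 0.
All clauses hold; x1, x6 can take either value.

x1: 1,  x2: 0,  x3: 1,  x4: 1,  x5: 1,  x6: 0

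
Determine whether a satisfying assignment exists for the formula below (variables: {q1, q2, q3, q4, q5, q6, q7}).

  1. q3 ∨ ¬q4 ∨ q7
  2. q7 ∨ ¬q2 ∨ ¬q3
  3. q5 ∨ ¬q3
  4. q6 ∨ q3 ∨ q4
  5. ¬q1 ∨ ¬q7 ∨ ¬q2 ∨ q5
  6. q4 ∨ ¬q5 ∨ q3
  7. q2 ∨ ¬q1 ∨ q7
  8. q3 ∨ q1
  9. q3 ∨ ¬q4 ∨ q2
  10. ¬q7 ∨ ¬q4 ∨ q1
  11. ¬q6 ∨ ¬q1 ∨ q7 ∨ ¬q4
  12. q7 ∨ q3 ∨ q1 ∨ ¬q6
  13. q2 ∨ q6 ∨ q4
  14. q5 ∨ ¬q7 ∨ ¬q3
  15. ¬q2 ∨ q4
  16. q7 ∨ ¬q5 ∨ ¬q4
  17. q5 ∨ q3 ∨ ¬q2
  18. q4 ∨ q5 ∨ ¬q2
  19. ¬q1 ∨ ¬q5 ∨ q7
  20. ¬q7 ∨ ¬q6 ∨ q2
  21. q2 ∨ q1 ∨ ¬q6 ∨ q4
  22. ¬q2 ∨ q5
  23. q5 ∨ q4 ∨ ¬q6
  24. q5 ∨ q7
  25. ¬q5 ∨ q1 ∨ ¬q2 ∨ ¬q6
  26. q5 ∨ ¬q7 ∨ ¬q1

Satisfiable

Case q5 = True:
Case q4 = True:
Unit clause (q7) forces q7 = True.
Unit clause (q1) forces q1 = True.
Case q3 = False:
Unit clause (q2) forces q2 = True.
Every clause is now satisfied; q6 is unconstrained.
A satisfying assignment: q1 ↦ True; q2 ↦ True; q3 ↦ False; q4 ↦ True; q5 ↦ True; q6 ↦ False; q7 ↦ True.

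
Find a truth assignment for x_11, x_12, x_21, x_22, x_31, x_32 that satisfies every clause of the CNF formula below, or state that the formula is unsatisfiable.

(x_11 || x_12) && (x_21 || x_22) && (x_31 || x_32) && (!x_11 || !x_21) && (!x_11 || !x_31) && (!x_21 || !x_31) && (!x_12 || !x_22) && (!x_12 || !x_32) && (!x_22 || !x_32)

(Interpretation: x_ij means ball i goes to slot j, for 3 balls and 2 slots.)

UNSATISFIABLE

Case x_11 = true:
From the singleton clause (!x_21), x_21 = false.
From the singleton clause (x_22), x_22 = true.
From the singleton clause (!x_31), x_31 = false.
From the singleton clause (x_32), x_32 = true.
But (!x_32) is also a unit clause — contradiction.
Backtrack on x_11: now try x_11 = false.
From the singleton clause (x_12), x_12 = true.
From the singleton clause (!x_22), x_22 = false.
From the singleton clause (x_21), x_21 = true.
From the singleton clause (!x_31), x_31 = false.
From the singleton clause (x_32), x_32 = true.
But (!x_32) is also a unit clause — contradiction.
Neither x_11 = true nor x_11 = false works.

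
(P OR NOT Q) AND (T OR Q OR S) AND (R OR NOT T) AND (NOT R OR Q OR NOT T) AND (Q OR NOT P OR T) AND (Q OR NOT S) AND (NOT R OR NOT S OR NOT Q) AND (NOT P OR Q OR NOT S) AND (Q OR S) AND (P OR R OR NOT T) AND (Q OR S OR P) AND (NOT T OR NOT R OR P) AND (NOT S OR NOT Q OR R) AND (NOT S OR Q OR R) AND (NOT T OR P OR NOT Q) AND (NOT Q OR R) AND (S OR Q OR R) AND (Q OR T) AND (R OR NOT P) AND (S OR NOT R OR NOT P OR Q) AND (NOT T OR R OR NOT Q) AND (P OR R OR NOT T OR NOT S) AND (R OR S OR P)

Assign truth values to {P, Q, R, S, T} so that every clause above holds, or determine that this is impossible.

P ↦ true, Q ↦ true, R ↦ true, S ↦ false, T ↦ false

Case P = true:
Unit clause (R) forces R = true.
Case Q = true:
Unit clause (NOT S) forces S = false.
All clauses hold; T can take either value.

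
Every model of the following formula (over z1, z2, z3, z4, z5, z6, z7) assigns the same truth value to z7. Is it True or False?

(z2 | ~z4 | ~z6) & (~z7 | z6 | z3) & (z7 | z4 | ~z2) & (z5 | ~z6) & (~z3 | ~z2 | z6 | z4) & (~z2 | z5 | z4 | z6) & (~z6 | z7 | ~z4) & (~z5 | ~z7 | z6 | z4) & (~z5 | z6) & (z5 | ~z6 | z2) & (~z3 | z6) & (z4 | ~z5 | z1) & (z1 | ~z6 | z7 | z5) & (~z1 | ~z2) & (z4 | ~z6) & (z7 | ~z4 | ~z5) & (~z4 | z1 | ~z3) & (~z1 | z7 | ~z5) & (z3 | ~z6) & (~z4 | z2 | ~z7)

False

Suppose z7 = 1.
Suppose z6 = 1.
The clause (z5) is unit, so z5 = 1.
The clause (z4) is unit, so z4 = 1.
The clause (z2) is unit, so z2 = 1.
The clause (~z1) is unit, so z1 = 0.
The clause (~z3) is unit, so z3 = 0.
But (z3) is also a unit clause — contradiction.
Undo z6 and try z6 = 0.
The clause (z3) is unit, so z3 = 1.
But (~z3) is also a unit clause — contradiction.
Both values of z6 lead to a conflict.
So every satisfying assignment has z7 = False.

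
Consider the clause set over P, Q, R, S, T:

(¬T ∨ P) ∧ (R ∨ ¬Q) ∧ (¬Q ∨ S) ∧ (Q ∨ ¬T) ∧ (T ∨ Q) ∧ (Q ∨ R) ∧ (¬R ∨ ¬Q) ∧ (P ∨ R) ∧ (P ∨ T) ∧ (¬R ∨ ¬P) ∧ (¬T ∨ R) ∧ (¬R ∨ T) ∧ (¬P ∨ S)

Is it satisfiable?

Case T = False:
Unit clause (Q) forces Q = True.
Unit clause (R) forces R = True.
But (¬R) is also a unit clause — contradiction.
So T must be the other value — set T = True.
Unit clause (P) forces P = True.
Unit clause (Q) forces Q = True.
Unit clause (R) forces R = True.
But (¬R) is also a unit clause — contradiction.
Neither T = True nor T = False works.
No assignment satisfies every clause.

No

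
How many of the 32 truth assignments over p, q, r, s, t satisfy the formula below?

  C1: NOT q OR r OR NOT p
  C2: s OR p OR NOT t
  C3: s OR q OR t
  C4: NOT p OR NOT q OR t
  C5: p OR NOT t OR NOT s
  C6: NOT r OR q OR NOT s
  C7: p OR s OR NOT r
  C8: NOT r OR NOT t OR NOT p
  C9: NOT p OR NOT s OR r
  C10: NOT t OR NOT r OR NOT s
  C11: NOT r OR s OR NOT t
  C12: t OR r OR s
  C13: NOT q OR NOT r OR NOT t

There are 2^5 = 32 truth assignments over (p, q, r, s, t).
Split on r. With r = true, the clauses containing r are satisfied and NOT r drops from the rest; 1 of the 2^4 = 16 assignments to the other variables satisfy what remains.
With r = false, by the same count on the reduced clause set, 3 assignments work.
Total: 1 + 3 = 4.

4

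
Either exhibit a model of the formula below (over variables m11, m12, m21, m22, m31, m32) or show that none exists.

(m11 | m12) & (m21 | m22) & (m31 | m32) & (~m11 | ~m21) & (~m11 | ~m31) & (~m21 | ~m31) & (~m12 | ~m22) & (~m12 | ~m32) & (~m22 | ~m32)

UNSATISFIABLE

Suppose m11 = 1.
Unit clause (~m21) forces m21 = 0.
Unit clause (m22) forces m22 = 1.
Unit clause (~m31) forces m31 = 0.
Unit clause (m32) forces m32 = 1.
But (~m32) is also a unit clause — contradiction.
That branch fails; take m11 = 0 instead.
Unit clause (m12) forces m12 = 1.
Unit clause (~m22) forces m22 = 0.
Unit clause (m21) forces m21 = 1.
Unit clause (~m31) forces m31 = 0.
Unit clause (m32) forces m32 = 1.
But (~m32) is also a unit clause — contradiction.
Either choice for m11 ends in contradiction.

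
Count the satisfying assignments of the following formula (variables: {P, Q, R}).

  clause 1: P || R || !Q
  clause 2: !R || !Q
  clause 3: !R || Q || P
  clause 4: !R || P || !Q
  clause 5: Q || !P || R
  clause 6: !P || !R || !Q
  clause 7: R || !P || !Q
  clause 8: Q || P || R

There are 2^3 = 8 truth assignments over (P, Q, R).
Check each against the 8 clauses (columns in the order P, Q, R):
  F F F  ✗ fails (Q || P || R)
  F F T  ✗ fails (!R || Q || P)
  F T F  ✗ fails (P || R || !Q)
  F T T  ✗ fails (!R || !Q)
  T F F  ✗ fails (Q || !P || R)
  T F T  ✓ satisfies all
  T T F  ✗ fails (R || !P || !Q)
  T T T  ✗ fails (!R || !Q)
1 of the 8 rows is a model.

1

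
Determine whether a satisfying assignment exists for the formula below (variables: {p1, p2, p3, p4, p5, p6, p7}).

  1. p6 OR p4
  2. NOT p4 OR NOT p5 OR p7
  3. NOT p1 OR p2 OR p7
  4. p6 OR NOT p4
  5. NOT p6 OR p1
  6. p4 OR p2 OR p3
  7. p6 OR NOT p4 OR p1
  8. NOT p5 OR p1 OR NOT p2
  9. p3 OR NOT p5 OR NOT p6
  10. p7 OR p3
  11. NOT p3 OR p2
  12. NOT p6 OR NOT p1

Unsatisfiable

Branch on p6: set p6 = true.
(p1) alone gives p1 = true.
That conflicts with the unit clause (NOT p1).
Backtrack on p6: now try p6 = false.
(p4) alone gives p4 = true.
That conflicts with the unit clause (NOT p4).
Either choice for p6 ends in contradiction.
No assignment satisfies every clause.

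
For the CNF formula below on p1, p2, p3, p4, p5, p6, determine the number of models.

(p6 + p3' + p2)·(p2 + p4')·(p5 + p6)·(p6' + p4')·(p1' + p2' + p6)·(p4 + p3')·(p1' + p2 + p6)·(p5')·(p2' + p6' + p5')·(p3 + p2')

2

There are 2^6 = 64 truth assignments over (p1, p2, p3, p4, p5, p6).
Split on p2. With p2 = 1, the clauses containing p2 are satisfied and p2' drops from the rest; 0 of the 2^5 = 32 assignments to the other variables satisfy what remains.
With p2 = 0, by the same count on the reduced clause set, 2 assignments work.
(One model: p1=F, p2=F, p3=F, p4=F, p5=F, p6=T.)
Total: 0 + 2 = 2.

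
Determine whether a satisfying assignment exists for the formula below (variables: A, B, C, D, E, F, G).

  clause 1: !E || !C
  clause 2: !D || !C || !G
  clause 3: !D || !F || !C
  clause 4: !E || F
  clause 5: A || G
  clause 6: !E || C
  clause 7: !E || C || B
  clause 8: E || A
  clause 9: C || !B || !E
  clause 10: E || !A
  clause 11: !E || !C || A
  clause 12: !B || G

Try E = false.
The clause (A) is unit, so A = true.
Now (!A) is unsatisfied and unit — conflict.
That branch fails; take E = true instead.
The clause (!C) is unit, so C = false.
Now (C) is unsatisfied and unit — conflict.
Neither E = true nor E = false works.
No assignment satisfies every clause.

Unsatisfiable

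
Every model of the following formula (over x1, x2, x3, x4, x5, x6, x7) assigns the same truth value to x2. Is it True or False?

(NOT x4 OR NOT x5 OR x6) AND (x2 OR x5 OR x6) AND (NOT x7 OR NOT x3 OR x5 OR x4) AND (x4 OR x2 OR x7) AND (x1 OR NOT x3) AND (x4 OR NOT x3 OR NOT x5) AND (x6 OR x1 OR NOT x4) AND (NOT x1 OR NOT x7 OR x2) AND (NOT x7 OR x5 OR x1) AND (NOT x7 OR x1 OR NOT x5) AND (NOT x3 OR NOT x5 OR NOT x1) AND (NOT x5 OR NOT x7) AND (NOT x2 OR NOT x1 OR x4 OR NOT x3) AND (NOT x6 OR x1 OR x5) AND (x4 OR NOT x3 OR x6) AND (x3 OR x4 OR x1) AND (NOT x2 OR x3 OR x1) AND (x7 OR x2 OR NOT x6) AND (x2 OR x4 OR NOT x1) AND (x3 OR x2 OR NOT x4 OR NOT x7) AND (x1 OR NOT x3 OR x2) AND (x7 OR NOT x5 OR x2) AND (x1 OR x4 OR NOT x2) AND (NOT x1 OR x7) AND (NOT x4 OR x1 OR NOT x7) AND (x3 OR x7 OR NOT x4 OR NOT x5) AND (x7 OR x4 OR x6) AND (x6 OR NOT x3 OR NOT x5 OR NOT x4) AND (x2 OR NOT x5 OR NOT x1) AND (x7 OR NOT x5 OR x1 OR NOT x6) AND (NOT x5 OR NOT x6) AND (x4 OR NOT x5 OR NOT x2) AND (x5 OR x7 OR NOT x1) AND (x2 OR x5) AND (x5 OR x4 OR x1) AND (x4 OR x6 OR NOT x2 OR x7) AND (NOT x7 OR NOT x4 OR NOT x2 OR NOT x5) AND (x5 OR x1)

True

Suppose x2 = false.
Unit clause (x5) forces x5 = true.
Unit clause (NOT x7) forces x7 = false.
Now (x7) is unsatisfied and unit — conflict.
So every satisfying assignment has x2 = True.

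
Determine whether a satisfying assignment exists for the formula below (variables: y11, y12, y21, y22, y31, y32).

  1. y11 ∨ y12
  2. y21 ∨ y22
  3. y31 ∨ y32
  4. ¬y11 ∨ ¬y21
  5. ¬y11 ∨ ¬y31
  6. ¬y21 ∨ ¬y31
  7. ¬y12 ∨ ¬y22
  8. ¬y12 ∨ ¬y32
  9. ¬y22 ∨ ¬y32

Branch on y11: set y11 = True.
From the singleton clause (¬y21), y21 = False.
From the singleton clause (y22), y22 = True.
From the singleton clause (¬y31), y31 = False.
From the singleton clause (y32), y32 = True.
But (¬y32) is also a unit clause — contradiction.
So y11 must be the other value — set y11 = False.
From the singleton clause (y12), y12 = True.
From the singleton clause (¬y22), y22 = False.
From the singleton clause (y21), y21 = True.
From the singleton clause (¬y31), y31 = False.
From the singleton clause (y32), y32 = True.
But (¬y32) is also a unit clause — contradiction.
Neither y11 = True nor y11 = False works.
No assignment satisfies every clause.

No, unsatisfiable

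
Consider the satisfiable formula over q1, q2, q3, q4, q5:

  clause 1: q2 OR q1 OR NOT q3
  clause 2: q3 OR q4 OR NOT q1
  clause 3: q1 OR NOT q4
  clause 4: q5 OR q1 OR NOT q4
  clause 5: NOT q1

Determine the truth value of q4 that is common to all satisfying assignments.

Suppose q4 = true.
The clause (q1) is unit, so q1 = true.
Now (NOT q1) is unsatisfied and unit — conflict.
So every satisfying assignment has q4 = False.

False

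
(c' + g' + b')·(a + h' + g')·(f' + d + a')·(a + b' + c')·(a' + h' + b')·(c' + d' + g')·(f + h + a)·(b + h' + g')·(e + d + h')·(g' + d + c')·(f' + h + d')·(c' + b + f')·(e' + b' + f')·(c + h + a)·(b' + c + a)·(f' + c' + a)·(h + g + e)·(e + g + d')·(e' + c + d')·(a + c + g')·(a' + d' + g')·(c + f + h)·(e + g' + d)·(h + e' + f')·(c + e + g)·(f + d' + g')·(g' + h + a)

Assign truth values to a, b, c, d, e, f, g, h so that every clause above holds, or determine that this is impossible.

a=0, b=0, c=0, d=0, e=1, f=0, g=0, h=1

Suppose c = 0.
Suppose h = 1.
Suppose a = 0.
The clause (g') is unit, so g = 0.
The clause (b') is unit, so b = 0.
The clause (e) is unit, so e = 1.
The clause (d') is unit, so d = 0.
No clause remains; f is free.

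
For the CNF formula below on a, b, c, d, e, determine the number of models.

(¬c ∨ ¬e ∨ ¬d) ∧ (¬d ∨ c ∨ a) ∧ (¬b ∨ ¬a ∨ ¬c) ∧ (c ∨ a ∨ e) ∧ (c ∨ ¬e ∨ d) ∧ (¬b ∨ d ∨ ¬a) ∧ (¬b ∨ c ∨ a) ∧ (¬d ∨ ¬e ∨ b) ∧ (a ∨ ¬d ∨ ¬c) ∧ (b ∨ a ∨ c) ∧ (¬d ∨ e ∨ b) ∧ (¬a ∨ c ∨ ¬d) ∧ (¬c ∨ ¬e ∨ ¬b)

6

There are 2^5 = 32 truth assignments over (a, b, c, d, e).
Split on b. With b = True, the clauses containing b are satisfied and ¬b drops from the rest; 1 of the 2^4 = 16 assignments to the other variables satisfy what remains.
With b = False, by the same count on the reduced clause set, 5 assignments work.
(One model: a=F, b=F, c=T, d=F, e=F.)
Total: 1 + 5 = 6.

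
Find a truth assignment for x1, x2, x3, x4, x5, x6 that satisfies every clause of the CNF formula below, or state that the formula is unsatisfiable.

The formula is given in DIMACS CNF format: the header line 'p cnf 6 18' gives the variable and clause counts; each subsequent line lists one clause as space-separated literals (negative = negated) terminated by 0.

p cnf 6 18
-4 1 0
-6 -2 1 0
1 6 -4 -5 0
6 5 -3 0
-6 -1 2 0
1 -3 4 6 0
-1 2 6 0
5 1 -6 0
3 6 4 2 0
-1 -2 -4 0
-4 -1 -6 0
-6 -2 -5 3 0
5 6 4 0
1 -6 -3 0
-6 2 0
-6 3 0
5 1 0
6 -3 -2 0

x1=False,  x2=True,  x3=False,  x4=False,  x5=True,  x6=False

Suppose x4 = False.
Suppose x5 = True.
Suppose x6 = False.
Suppose x1 = False.
Unit clause (¬x3) forces x3 = False.
Unit clause (x2) forces x2 = True.
All clauses are satisfied.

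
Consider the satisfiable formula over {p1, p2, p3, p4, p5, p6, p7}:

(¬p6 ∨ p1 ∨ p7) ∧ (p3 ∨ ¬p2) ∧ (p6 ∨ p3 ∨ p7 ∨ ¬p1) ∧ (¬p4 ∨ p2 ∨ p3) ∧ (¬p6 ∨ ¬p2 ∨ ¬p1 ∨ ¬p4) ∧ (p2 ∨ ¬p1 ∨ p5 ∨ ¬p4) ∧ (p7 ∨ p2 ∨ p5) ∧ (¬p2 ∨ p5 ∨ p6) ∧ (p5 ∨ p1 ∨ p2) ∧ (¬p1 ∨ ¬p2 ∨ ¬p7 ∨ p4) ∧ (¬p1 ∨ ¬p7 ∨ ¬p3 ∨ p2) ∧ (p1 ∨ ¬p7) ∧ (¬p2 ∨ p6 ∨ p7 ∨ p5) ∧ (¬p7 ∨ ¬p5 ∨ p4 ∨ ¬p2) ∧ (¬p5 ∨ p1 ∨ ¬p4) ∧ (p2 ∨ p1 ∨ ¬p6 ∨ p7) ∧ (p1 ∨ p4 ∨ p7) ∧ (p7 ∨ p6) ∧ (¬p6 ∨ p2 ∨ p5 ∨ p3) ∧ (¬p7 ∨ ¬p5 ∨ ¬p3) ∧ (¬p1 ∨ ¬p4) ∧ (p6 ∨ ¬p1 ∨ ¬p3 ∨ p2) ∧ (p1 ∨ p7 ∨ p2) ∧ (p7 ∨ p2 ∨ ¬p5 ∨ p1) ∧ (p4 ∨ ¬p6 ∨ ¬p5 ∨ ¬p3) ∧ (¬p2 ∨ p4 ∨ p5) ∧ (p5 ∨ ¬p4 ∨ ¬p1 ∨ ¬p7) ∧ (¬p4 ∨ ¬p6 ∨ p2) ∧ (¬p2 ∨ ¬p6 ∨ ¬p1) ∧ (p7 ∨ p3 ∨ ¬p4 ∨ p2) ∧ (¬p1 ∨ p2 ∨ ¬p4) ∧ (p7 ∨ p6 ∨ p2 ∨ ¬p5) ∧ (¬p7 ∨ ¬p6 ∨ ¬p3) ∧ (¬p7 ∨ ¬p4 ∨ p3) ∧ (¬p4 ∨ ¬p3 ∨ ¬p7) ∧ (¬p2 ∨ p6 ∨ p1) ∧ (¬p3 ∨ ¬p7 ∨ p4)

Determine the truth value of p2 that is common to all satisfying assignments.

Suppose p2 = True.
From the singleton clause (p3), p3 = True.
Case p5 = True:
From the singleton clause (¬p7), p7 = False.
From the singleton clause (p6), p6 = True.
From the singleton clause (p1), p1 = True.
That conflicts with the unit clause (¬p1).
Undo p5 and try p5 = False.
From the singleton clause (p6), p6 = True.
From the singleton clause (p4), p4 = True.
From the singleton clause (¬p1), p1 = False.
From the singleton clause (p7), p7 = True.
That conflicts with the unit clause (¬p7).
Either choice for p5 ends in contradiction.
So every satisfying assignment has p2 = False.

False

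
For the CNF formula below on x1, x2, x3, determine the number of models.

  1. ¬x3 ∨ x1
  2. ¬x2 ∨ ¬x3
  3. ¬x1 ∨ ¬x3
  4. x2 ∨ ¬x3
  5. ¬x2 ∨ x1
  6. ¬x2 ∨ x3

There are 2^3 = 8 truth assignments over (x1, x2, x3).
Check each against the 6 clauses (columns in the order x1, x2, x3):
  F F F  ✓ satisfies all
  F F T  ✗ fails (¬x3 ∨ x1)
  F T F  ✗ fails (¬x2 ∨ x1)
  F T T  ✗ fails (¬x3 ∨ x1)
  T F F  ✓ satisfies all
  T F T  ✗ fails (¬x1 ∨ ¬x3)
  T T F  ✗ fails (¬x2 ∨ x3)
  T T T  ✗ fails (¬x2 ∨ ¬x3)
2 of the 8 rows are models.

2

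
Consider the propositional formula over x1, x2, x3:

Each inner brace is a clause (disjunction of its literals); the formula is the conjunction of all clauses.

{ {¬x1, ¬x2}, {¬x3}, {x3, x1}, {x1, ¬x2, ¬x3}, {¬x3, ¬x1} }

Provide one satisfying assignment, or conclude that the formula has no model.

x1=True, x2=False, x3=False

The clause (¬x3) is unit, so x3 = False.
The clause (x1) is unit, so x1 = True.
The clause (¬x2) is unit, so x2 = False.
Every clause now holds.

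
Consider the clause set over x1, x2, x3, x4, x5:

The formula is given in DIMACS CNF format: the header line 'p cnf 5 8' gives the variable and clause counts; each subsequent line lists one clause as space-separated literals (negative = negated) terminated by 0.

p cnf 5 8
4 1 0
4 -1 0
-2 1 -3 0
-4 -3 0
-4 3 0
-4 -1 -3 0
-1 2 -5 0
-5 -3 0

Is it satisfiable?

Case x4 = True:
The clause (¬x3) is unit, so x3 = False.
But (x3) is also a unit clause — contradiction.
Backtrack on x4: now try x4 = False.
The clause (x1) is unit, so x1 = True.
But (¬x1) is also a unit clause — contradiction.
Both values of x4 lead to a conflict.
No assignment satisfies every clause.

No, unsatisfiable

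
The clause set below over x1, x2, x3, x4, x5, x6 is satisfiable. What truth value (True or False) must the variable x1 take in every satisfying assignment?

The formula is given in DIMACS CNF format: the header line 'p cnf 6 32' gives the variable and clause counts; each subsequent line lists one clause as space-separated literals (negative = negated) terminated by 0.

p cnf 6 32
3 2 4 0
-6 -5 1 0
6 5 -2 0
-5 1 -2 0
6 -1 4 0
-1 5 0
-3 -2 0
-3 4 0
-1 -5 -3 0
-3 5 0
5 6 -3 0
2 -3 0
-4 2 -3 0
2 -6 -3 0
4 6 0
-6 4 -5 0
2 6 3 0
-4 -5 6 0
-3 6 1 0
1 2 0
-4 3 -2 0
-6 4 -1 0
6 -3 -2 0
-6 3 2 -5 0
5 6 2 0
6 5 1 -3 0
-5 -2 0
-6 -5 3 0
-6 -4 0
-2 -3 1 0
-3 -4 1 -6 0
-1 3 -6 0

Suppose x1 = True.
(x5) alone gives x5 = True.
(¬x3) alone gives x3 = False.
(¬x2) alone gives x2 = False.
(x4) alone gives x4 = True.
(x6) alone gives x6 = True.
That conflicts with the unit clause (¬x6).
So every satisfying assignment has x1 = False.

False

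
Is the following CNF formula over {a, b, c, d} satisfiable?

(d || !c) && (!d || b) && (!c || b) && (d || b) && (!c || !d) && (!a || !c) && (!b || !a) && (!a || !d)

Case d = false:
(!c) alone gives c = false.
(b) alone gives b = true.
(!a) alone gives a = false.
All clauses are satisfied.
A satisfying assignment: a ↦ false,  b ↦ true,  c ↦ false,  d ↦ false.

Yes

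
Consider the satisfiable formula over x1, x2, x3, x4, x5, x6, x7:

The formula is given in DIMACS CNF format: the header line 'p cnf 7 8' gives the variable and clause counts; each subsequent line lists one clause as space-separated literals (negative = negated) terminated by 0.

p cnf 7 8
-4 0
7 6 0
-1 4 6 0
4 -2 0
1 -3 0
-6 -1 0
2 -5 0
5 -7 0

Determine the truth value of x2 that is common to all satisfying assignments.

Suppose x2 = True.
(¬x4) alone gives x4 = False.
But (x4) is also a unit clause — contradiction.
So every satisfying assignment has x2 = False.

False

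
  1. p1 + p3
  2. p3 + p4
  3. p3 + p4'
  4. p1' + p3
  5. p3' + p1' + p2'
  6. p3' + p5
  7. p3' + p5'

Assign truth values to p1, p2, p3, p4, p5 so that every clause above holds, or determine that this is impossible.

Try p1 = 1.
(p3) alone gives p3 = 1.
(p2') alone gives p2 = 0.
(p5) alone gives p5 = 1.
But (p5') is also a unit clause — contradiction.
That branch fails; take p1 = 0 instead.
(p3) alone gives p3 = 1.
(p5) alone gives p5 = 1.
But (p5') is also a unit clause — contradiction.
Either choice for p1 ends in contradiction.

UNSATISFIABLE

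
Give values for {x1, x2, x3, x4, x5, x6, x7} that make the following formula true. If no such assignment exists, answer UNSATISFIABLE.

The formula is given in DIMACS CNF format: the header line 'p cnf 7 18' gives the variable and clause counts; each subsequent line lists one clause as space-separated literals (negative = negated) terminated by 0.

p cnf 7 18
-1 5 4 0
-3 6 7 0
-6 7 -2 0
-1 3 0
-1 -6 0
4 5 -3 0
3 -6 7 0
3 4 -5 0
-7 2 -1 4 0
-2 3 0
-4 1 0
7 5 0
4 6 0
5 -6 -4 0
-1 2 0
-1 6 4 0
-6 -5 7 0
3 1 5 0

x1 ↦ False,  x2 ↦ True,  x3 ↦ True,  x4 ↦ False,  x5 ↦ True,  x6 ↦ True,  x7 ↦ True

Case x1 = False:
(¬x4) alone gives x4 = False.
(x6) alone gives x6 = True.
Case x7 = True:
Case x5 = True:
(x3) alone gives x3 = True.
All clauses hold; x2 can take either value.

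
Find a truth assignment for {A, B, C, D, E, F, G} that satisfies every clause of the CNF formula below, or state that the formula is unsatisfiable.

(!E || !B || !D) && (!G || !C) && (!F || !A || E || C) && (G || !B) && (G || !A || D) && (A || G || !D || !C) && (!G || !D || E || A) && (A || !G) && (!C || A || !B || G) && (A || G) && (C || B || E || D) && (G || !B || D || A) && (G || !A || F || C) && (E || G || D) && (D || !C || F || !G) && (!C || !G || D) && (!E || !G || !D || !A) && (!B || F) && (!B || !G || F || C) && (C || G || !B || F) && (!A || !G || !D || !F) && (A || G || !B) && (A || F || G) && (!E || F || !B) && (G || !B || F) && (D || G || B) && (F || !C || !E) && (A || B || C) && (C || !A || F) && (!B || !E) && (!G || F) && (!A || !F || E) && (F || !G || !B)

Suppose G = false.
(!B) alone gives B = false.
(A) alone gives A = true.
(D) alone gives D = true.
Suppose F = true.
(E) alone gives E = true.
No clause remains; C is free.

A=true,  B=false,  C=true,  D=true,  E=true,  F=true,  G=false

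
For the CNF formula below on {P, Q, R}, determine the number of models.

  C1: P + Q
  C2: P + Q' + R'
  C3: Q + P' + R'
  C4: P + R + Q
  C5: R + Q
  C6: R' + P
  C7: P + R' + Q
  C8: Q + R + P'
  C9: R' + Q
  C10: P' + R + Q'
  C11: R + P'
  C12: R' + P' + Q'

There are 2^3 = 8 truth assignments over (P, Q, R).
Check each against the 12 clauses (columns in the order P, Q, R):
  F F F  ✗ fails (P + Q)
  F F T  ✗ fails (P + Q)
  F T F  ✓ satisfies all
  F T T  ✗ fails (P + Q' + R')
  T F F  ✗ fails (R + Q)
  T F T  ✗ fails (Q + P' + R')
  T T F  ✗ fails (P' + R + Q')
  T T T  ✗ fails (R' + P' + Q')
1 of the 8 rows is a model.

1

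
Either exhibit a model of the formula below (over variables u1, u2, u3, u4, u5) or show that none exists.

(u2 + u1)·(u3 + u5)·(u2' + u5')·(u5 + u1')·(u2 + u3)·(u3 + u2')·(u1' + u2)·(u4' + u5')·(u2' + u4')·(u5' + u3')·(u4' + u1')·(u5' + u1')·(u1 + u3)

u1 ↦ 0, u2 ↦ 1, u3 ↦ 1, u4 ↦ 0, u5 ↦ 0

Branch on u2: set u2 = 1.
(u5') alone gives u5 = 0.
(u3) alone gives u3 = 1.
(u1') alone gives u1 = 0.
(u4') alone gives u4 = 0.
Every clause now holds.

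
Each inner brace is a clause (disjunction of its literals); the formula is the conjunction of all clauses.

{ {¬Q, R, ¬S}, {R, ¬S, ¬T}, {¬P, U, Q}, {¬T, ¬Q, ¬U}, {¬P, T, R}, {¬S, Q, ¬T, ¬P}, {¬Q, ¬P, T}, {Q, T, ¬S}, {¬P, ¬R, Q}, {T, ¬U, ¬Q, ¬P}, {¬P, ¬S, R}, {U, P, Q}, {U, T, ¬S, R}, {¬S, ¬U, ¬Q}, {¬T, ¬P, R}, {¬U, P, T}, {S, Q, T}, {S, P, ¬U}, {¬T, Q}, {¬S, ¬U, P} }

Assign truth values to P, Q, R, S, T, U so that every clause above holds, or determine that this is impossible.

P=True,  Q=True,  R=True,  S=True,  T=True,  U=False

Branch on T: set T = True.
The clause (Q) is unit, so Q = True.
The clause (¬U) is unit, so U = False.
Branch on R: set R = True.
No clause remains; P, S are free.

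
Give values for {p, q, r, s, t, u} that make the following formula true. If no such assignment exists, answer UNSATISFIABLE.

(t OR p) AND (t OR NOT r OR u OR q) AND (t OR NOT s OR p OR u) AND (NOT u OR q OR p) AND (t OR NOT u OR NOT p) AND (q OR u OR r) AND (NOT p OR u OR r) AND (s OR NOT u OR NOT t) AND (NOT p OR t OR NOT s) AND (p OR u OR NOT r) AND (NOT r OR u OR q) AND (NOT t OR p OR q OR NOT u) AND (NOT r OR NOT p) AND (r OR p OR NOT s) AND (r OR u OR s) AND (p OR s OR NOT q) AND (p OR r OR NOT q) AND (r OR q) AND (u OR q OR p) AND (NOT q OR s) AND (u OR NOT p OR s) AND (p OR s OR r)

Branch on t: set t = true.
Branch on s: set s = true.
Branch on r: set r = false.
Unit clause (p) forces p = true.
Unit clause (u) forces u = true.
Unit clause (q) forces q = true.
All clauses are satisfied.

p: true, q: true, r: false, s: true, t: true, u: true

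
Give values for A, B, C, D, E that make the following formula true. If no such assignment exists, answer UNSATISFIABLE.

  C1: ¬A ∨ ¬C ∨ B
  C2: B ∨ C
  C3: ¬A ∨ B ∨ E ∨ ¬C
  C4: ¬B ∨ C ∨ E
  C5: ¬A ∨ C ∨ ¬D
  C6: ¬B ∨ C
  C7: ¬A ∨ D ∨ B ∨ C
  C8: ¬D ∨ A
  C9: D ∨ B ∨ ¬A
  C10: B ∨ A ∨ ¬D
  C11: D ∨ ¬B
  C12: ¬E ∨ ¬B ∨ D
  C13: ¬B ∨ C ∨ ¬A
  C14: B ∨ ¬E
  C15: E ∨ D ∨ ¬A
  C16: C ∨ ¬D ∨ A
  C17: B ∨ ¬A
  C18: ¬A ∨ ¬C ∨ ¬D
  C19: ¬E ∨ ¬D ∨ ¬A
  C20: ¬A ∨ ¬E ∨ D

A: False, B: False, C: True, D: False, E: False

Try B = False.
From the singleton clause (C), C = True.
From the singleton clause (¬A), A = False.
From the singleton clause (¬D), D = False.
From the singleton clause (¬E), E = False.
This assignment satisfies each clause.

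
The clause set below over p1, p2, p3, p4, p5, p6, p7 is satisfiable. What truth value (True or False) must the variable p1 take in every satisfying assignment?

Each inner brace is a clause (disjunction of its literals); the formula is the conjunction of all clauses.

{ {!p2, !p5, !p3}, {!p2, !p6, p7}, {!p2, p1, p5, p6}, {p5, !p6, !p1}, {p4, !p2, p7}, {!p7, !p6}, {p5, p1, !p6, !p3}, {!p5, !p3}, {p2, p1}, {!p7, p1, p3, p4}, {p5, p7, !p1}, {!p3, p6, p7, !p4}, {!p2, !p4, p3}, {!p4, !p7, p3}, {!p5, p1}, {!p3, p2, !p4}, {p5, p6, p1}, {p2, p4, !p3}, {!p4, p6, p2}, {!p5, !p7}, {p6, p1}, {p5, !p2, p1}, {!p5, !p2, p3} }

True

Suppose p1 = false.
The clause (p2) is unit, so p2 = true.
The clause (!p5) is unit, so p5 = false.
That conflicts with the unit clause (p5).
So every satisfying assignment has p1 = True.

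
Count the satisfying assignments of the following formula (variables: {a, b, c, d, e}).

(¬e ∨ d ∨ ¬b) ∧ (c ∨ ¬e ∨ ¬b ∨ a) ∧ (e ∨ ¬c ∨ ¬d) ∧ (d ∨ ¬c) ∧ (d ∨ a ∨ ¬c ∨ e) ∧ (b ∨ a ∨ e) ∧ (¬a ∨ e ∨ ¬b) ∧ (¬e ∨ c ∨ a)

11

There are 2^5 = 32 truth assignments over (a, b, c, d, e).
Split on d. With d = True, the clauses containing d are satisfied and ¬d drops from the rest; 8 of the 2^4 = 16 assignments to the other variables satisfy what remains.
With d = False, by the same count on the reduced clause set, 3 assignments work.
(One model: a=F, b=F, c=T, d=T, e=T.)
Total: 8 + 3 = 11.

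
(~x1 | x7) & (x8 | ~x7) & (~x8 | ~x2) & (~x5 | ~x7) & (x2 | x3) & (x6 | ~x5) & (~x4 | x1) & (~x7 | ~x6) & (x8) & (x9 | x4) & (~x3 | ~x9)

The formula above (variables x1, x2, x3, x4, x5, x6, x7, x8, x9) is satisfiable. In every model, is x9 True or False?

False

Suppose x9 = 1.
(x8) alone gives x8 = 1.
(~x2) alone gives x2 = 0.
(x3) alone gives x3 = 1.
But (~x3) is also a unit clause — contradiction.
So every satisfying assignment has x9 = False.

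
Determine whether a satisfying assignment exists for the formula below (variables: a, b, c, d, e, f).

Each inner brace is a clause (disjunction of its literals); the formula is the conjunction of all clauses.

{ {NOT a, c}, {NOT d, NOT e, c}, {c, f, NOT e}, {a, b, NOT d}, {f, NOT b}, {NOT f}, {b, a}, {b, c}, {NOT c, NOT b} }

From the singleton clause (NOT f), f = false.
From the singleton clause (NOT b), b = false.
From the singleton clause (a), a = true.
From the singleton clause (c), c = true.
All clauses hold; d, e can take either value.
A satisfying assignment: a=true; b=false; c=true; d=true; e=false; f=false.

Satisfiable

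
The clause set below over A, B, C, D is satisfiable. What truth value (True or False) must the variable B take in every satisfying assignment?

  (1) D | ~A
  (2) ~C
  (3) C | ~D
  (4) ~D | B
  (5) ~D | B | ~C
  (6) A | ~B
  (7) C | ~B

False

Suppose B = 1.
(~C) alone gives C = 0.
That conflicts with the unit clause (C).
So every satisfying assignment has B = False.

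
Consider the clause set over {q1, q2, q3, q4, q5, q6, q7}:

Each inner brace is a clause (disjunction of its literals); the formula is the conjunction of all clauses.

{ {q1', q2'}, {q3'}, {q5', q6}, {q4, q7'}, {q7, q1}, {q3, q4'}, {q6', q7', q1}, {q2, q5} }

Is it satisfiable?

Yes, satisfiable

From the singleton clause (q3'), q3 = 0.
From the singleton clause (q4'), q4 = 0.
From the singleton clause (q7'), q7 = 0.
From the singleton clause (q1), q1 = 1.
From the singleton clause (q2'), q2 = 0.
From the singleton clause (q5), q5 = 1.
From the singleton clause (q6), q6 = 1.
This assignment satisfies each clause.
A satisfying assignment: q1: 1,  q2: 0,  q3: 0,  q4: 0,  q5: 1,  q6: 1,  q7: 0.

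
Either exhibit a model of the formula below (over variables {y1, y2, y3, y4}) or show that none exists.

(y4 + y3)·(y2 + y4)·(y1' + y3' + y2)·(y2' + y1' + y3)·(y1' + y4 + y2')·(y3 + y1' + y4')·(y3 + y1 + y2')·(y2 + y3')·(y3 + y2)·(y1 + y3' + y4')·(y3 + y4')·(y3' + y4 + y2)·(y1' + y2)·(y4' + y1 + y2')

y1: 0,  y2: 1,  y3: 1,  y4: 0

Case y4 = 0:
Unit clause (y3) forces y3 = 1.
Unit clause (y2) forces y2 = 1.
Unit clause (y1') forces y1 = 0.
Every clause now holds.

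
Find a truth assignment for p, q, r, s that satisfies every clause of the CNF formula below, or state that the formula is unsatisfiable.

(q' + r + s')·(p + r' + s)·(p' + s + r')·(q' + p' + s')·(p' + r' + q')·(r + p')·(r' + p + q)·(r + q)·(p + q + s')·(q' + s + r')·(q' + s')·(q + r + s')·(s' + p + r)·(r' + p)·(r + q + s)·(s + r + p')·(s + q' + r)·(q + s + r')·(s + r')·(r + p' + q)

p ↦ 1,  q ↦ 0,  r ↦ 1,  s ↦ 1

Try r = 1.
The clause (p) is unit, so p = 1.
The clause (s) is unit, so s = 1.
The clause (q') is unit, so q = 0.
Every clause now holds.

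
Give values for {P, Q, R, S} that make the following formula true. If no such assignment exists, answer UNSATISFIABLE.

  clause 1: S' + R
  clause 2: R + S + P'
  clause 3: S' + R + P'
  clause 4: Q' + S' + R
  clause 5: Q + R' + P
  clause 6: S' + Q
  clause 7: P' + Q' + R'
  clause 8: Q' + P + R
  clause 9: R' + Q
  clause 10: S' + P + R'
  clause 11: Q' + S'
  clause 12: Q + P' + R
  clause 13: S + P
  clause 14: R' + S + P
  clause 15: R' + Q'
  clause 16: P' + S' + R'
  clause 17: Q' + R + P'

UNSATISFIABLE

Suppose S = 0.
Unit clause (P) forces P = 1.
Unit clause (R) forces R = 1.
Unit clause (Q') forces Q = 0.
Now (Q) is unsatisfied and unit — conflict.
So S must be the other value — set S = 1.
Unit clause (R) forces R = 1.
Unit clause (Q) forces Q = 1.
Now (Q') is unsatisfied and unit — conflict.
Either choice for S ends in contradiction.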